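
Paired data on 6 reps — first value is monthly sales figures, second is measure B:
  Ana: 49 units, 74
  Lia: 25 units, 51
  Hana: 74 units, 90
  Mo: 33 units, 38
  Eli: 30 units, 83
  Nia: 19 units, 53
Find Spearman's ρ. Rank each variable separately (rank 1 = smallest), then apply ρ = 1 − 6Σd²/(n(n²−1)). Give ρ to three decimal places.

0.486

Ranks of variable 1: 5, 2, 6, 4, 3, 1
Ranks of variable 2: 4, 2, 6, 1, 5, 3
d = r₁ − r₂: 1, 0, 0, 3, -2, -2
d²: 1, 0, 0, 9, 4, 4; Σd² = 18
ρ = 1 − 6·18/(6·35) = 1 − 108/210 = 0.486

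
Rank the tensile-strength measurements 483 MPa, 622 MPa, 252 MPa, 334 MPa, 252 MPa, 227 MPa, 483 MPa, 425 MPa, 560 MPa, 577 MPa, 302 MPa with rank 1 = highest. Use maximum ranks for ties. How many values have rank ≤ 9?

8

Sorted (descending): 622, 577, 560, 483, 483, 425, 334, 302, 252, 252, 227
The 2 values of 483 occupy positions 4–5 → each gets rank 5.
The 2 values of 252 occupy positions 9–10 → each gets rank 10.
Ranks ≤ 9: {1, 2, 3, 5, 5, 6, 7, 8} → 8 values.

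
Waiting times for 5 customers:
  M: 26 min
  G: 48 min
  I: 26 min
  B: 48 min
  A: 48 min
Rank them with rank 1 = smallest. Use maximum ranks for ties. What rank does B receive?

5

Sorted (ascending): 26, 26, 48, 48, 48
The 2 values of 26 occupy positions 1–2 → each gets rank 2.
The 3 values of 48 occupy positions 3–5 → each gets rank 5.
B has value 48 min → rank 5.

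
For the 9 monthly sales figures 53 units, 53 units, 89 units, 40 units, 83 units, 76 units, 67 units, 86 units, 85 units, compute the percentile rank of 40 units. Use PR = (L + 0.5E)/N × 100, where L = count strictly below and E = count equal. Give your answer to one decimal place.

5.6

N = 9.
Strictly below 40: 0. Equal to 40: 1.
PR = (0 + 0.5·1)/9 × 100 = 5.6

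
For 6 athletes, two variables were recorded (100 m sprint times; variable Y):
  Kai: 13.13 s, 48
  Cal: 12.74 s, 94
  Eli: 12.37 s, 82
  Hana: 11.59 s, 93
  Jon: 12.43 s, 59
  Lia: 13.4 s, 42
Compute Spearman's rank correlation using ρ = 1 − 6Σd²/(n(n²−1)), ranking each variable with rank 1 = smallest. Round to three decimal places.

-0.657

Ranks of variable 1: 5, 4, 2, 1, 3, 6
Ranks of variable 2: 2, 6, 4, 5, 3, 1
d = r₁ − r₂: 3, -2, -2, -4, 0, 5
d²: 9, 4, 4, 16, 0, 25; Σd² = 58
ρ = 1 − 6·58/(6·35) = 1 − 348/210 = -0.657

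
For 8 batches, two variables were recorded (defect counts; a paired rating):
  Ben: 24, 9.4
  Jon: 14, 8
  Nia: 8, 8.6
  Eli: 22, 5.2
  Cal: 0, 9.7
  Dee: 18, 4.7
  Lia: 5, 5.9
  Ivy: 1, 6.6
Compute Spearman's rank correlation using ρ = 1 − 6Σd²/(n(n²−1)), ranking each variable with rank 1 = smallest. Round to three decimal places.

Ranks of variable 1: 8, 5, 4, 7, 1, 6, 3, 2
Ranks of variable 2: 7, 5, 6, 2, 8, 1, 3, 4
d = r₁ − r₂: 1, 0, -2, 5, -7, 5, 0, -2
d²: 1, 0, 4, 25, 49, 25, 0, 4; Σd² = 108
ρ = 1 − 6·108/(8·63) = 1 − 648/504 = -0.286

-0.286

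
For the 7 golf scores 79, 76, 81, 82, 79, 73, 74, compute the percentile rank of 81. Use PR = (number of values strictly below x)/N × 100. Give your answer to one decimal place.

71.4

N = 7.
Strictly below 81: 5. Equal to 81: 1.
PR = 5/7 × 100 = 71.4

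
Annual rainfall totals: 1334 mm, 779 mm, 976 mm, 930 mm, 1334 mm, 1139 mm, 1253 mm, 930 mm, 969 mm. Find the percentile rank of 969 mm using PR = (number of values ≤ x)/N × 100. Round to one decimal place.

N = 9.
Strictly below 969: 3. Equal to 969: 1.
PR = 4/9 × 100 = 44.4

44.4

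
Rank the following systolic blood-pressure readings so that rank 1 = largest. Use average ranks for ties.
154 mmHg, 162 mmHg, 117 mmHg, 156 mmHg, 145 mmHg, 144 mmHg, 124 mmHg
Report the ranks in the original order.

Sorted (descending): 162, 156, 154, 145, 144, 124, 117
No ties — each value takes its position as its rank.

3, 1, 7, 2, 4, 5, 6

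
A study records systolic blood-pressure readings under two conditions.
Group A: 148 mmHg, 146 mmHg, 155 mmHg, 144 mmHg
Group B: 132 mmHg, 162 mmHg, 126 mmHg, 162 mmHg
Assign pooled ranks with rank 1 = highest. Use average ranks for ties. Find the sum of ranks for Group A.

Sorted (descending): 162, 162, 155, 148, 146, 144, 132, 126
The 2 values of 162 occupy positions 1–2 → average rank (1+2)/2 = 1.5.
Group A values → pooled ranks: 148→4, 146→5, 155→3, 144→6
Rank sum = 4 + 5 + 3 + 6 = 18

18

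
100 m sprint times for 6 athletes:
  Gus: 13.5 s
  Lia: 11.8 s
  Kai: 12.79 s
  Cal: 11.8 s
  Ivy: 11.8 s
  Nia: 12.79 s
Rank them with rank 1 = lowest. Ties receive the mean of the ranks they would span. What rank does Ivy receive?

2

Sorted (ascending): 11.8, 11.8, 11.8, 12.79, 12.79, 13.5
The 3 values of 11.8 occupy positions 1–3 → average rank 2.
The 2 values of 12.79 occupy positions 4–5 → average rank (4+5)/2 = 4.5.
Ivy has value 11.8 s → rank 2.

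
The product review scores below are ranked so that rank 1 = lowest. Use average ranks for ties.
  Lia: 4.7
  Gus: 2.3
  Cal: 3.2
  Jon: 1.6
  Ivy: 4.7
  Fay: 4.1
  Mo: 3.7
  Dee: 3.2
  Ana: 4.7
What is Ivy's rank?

8

Sorted (ascending): 1.6, 2.3, 3.2, 3.2, 3.7, 4.1, 4.7, 4.7, 4.7
The 2 values of 3.2 occupy positions 3–4 → average rank (3+4)/2 = 3.5.
The 3 values of 4.7 occupy positions 7–9 → average rank 8.
Ivy has value 4.7 → rank 8.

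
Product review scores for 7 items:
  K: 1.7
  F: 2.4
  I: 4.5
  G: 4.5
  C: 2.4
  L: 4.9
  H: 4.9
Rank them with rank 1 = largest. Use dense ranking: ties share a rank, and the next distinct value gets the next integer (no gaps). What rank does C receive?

3

Sorted (descending): 4.9, 4.9, 4.5, 4.5, 2.4, 2.4, 1.7
The 2 values of 4.9 share dense rank 1.
The 2 values of 4.5 share dense rank 2.
The 2 values of 2.4 share dense rank 3.
Remaining distinct values take the next consecutive integers.
C has value 2.4 → rank 3.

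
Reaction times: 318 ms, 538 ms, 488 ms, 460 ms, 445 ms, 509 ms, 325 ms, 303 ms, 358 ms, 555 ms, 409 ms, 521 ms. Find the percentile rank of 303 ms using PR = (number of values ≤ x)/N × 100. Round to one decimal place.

8.3

N = 12.
Strictly below 303: 0. Equal to 303: 1.
PR = 1/12 × 100 = 8.3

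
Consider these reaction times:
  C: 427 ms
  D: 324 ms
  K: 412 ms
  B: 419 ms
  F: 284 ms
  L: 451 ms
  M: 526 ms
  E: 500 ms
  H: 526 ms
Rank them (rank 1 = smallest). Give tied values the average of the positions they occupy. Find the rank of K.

Sorted (ascending): 284, 324, 412, 419, 427, 451, 500, 526, 526
The 2 values of 526 occupy positions 8–9 → average rank (8+9)/2 = 8.5.
K has value 412 ms → rank 3.

3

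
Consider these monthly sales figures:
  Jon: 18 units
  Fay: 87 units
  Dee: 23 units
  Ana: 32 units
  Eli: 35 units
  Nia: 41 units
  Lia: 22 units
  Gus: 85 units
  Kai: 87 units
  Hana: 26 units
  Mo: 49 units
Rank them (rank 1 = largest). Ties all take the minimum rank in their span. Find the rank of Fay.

Sorted (descending): 87, 87, 85, 49, 41, 35, 32, 26, 23, 22, 18
The 2 values of 87 occupy positions 1–2 → each gets rank 1.
Fay has value 87 units → rank 1.

1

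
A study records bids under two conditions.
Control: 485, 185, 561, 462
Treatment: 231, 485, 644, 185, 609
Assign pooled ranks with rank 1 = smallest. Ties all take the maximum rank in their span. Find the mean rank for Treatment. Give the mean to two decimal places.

Sorted (ascending): 185, 185, 231, 462, 485, 485, 561, 609, 644
The 2 values of 185 occupy positions 1–2 → each gets rank 2.
The 2 values of 485 occupy positions 5–6 → each gets rank 6.
Treatment values → pooled ranks: 231→3, 485→6, 644→9, 185→2, 609→8
Mean rank = (3 + 6 + 9 + 2 + 8) / 5 = 5.60

5.60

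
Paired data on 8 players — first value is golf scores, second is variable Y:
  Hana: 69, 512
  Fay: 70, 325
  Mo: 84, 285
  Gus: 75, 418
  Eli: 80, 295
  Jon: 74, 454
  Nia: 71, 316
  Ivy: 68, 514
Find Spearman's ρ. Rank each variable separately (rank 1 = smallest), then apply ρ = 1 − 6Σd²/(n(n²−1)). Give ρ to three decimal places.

-0.810

Ranks of variable 1: 2, 3, 8, 6, 7, 5, 4, 1
Ranks of variable 2: 7, 4, 1, 5, 2, 6, 3, 8
d = r₁ − r₂: -5, -1, 7, 1, 5, -1, 1, -7
d²: 25, 1, 49, 1, 25, 1, 1, 49; Σd² = 152
ρ = 1 − 6·152/(8·63) = 1 − 912/504 = -0.810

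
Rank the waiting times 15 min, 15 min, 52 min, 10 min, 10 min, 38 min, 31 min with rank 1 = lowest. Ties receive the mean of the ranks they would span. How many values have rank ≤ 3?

2

Sorted (ascending): 10, 10, 15, 15, 31, 38, 52
The 2 values of 10 occupy positions 1–2 → average rank (1+2)/2 = 1.5.
The 2 values of 15 occupy positions 3–4 → average rank (3+4)/2 = 3.5.
Ranks ≤ 3: {1.5, 1.5} → 2 values.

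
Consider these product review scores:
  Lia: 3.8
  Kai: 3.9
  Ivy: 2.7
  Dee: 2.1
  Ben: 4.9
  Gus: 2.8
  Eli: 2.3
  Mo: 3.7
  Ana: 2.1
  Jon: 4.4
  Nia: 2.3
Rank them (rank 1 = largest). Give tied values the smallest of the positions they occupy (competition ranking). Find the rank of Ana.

10

Sorted (descending): 4.9, 4.4, 3.9, 3.8, 3.7, 2.8, 2.7, 2.3, 2.3, 2.1, 2.1
The 2 values of 2.3 occupy positions 8–9 → each gets rank 8.
The 2 values of 2.1 occupy positions 10–11 → each gets rank 10.
Ana has value 2.1 → rank 10.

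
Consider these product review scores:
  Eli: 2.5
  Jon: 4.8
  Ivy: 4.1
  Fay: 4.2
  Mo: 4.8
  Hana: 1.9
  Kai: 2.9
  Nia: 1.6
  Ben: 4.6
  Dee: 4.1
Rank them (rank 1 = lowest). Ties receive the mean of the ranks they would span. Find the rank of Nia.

Sorted (ascending): 1.6, 1.9, 2.5, 2.9, 4.1, 4.1, 4.2, 4.6, 4.8, 4.8
The 2 values of 4.1 occupy positions 5–6 → average rank (5+6)/2 = 5.5.
The 2 values of 4.8 occupy positions 9–10 → average rank (9+10)/2 = 9.5.
Nia has value 1.6 → rank 1.

1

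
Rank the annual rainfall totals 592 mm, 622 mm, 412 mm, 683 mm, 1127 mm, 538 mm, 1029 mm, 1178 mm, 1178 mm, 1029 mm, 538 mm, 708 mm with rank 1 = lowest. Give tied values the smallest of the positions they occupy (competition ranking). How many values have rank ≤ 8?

Sorted (ascending): 412, 538, 538, 592, 622, 683, 708, 1029, 1029, 1127, 1178, 1178
The 2 values of 538 occupy positions 2–3 → each gets rank 2.
The 2 values of 1029 occupy positions 8–9 → each gets rank 8.
The 2 values of 1178 occupy positions 11–12 → each gets rank 11.
Ranks ≤ 8: {1, 2, 2, 4, 5, 6, 7, 8, 8} → 9 values.

9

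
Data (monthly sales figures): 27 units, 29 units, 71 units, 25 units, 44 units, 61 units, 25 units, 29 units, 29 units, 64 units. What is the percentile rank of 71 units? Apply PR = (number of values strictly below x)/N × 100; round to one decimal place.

N = 10.
Strictly below 71: 9. Equal to 71: 1.
PR = 9/10 × 100 = 90.0

90.0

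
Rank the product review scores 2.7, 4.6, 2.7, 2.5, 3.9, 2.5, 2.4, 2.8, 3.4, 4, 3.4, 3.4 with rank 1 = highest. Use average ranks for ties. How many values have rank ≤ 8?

7

Sorted (descending): 4.6, 4, 3.9, 3.4, 3.4, 3.4, 2.8, 2.7, 2.7, 2.5, 2.5, 2.4
The 3 values of 3.4 occupy positions 4–6 → average rank 5.
The 2 values of 2.7 occupy positions 8–9 → average rank (8+9)/2 = 8.5.
The 2 values of 2.5 occupy positions 10–11 → average rank (10+11)/2 = 10.5.
Ranks ≤ 8: {1, 2, 3, 5, 5, 5, 7} → 7 values.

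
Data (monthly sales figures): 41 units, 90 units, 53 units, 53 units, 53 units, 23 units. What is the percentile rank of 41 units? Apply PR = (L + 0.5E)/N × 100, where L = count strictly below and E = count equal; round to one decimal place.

25.0

N = 6.
Strictly below 41: 1. Equal to 41: 1.
PR = (1 + 0.5·1)/6 × 100 = 25.0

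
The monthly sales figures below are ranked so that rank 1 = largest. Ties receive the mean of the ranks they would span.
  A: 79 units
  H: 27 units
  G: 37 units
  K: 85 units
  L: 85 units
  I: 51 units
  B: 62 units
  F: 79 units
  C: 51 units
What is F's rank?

Sorted (descending): 85, 85, 79, 79, 62, 51, 51, 37, 27
The 2 values of 85 occupy positions 1–2 → average rank (1+2)/2 = 1.5.
The 2 values of 79 occupy positions 3–4 → average rank (3+4)/2 = 3.5.
The 2 values of 51 occupy positions 6–7 → average rank (6+7)/2 = 6.5.
F has value 79 units → rank 3.5.

3.5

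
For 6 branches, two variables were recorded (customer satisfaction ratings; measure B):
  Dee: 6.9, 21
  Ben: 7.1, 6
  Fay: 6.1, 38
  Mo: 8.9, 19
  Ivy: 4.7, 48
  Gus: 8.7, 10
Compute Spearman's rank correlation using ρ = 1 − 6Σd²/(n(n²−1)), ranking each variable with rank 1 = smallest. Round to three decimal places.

-0.771

Ranks of variable 1: 3, 4, 2, 6, 1, 5
Ranks of variable 2: 4, 1, 5, 3, 6, 2
d = r₁ − r₂: -1, 3, -3, 3, -5, 3
d²: 1, 9, 9, 9, 25, 9; Σd² = 62
ρ = 1 − 6·62/(6·35) = 1 − 372/210 = -0.771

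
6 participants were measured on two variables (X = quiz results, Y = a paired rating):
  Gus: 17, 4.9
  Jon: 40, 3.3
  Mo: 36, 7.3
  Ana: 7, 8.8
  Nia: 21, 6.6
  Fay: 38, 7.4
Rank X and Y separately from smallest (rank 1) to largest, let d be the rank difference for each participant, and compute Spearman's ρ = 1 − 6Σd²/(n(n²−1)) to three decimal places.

Ranks of variable 1: 2, 6, 4, 1, 3, 5
Ranks of variable 2: 2, 1, 4, 6, 3, 5
d = r₁ − r₂: 0, 5, 0, -5, 0, 0
d²: 0, 25, 0, 25, 0, 0; Σd² = 50
ρ = 1 − 6·50/(6·35) = 1 − 300/210 = -0.429

-0.429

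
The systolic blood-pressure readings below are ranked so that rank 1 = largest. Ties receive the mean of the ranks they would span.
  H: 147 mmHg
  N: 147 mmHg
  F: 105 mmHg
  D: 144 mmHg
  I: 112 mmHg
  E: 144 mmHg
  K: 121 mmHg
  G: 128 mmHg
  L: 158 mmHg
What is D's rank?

4.5

Sorted (descending): 158, 147, 147, 144, 144, 128, 121, 112, 105
The 2 values of 147 occupy positions 2–3 → average rank (2+3)/2 = 2.5.
The 2 values of 144 occupy positions 4–5 → average rank (4+5)/2 = 4.5.
D has value 144 mmHg → rank 4.5.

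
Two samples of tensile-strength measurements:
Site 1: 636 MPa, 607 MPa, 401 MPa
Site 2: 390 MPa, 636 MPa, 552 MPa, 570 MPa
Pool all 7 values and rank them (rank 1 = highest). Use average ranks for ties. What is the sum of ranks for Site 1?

Sorted (descending): 636, 636, 607, 570, 552, 401, 390
The 2 values of 636 occupy positions 1–2 → average rank (1+2)/2 = 1.5.
Site 1 values → pooled ranks: 636→1.5, 607→3, 401→6
Rank sum = 1.5 + 3 + 6 = 10.5

10.5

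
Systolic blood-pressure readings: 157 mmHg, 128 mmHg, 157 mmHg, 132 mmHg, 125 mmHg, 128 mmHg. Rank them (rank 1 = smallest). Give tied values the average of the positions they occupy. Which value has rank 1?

125

Sorted (ascending): 125, 128, 128, 132, 157, 157
The 2 values of 128 occupy positions 2–3 → average rank (2+3)/2 = 2.5.
The 2 values of 157 occupy positions 5–6 → average rank (5+6)/2 = 5.5.
Rank 1 → value 125.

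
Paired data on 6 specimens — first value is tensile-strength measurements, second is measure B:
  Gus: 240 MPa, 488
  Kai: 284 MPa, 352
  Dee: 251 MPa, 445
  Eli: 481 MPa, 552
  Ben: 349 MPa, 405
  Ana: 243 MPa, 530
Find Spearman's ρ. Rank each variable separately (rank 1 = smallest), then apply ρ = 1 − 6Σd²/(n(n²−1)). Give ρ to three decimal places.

Ranks of variable 1: 1, 4, 3, 6, 5, 2
Ranks of variable 2: 4, 1, 3, 6, 2, 5
d = r₁ − r₂: -3, 3, 0, 0, 3, -3
d²: 9, 9, 0, 0, 9, 9; Σd² = 36
ρ = 1 − 6·36/(6·35) = 1 − 216/210 = -0.029

-0.029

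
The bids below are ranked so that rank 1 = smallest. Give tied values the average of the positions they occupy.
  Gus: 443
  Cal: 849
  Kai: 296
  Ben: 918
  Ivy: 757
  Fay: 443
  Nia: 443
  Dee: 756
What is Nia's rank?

3

Sorted (ascending): 296, 443, 443, 443, 756, 757, 849, 918
The 3 values of 443 occupy positions 2–4 → average rank 3.
Nia has value 443 → rank 3.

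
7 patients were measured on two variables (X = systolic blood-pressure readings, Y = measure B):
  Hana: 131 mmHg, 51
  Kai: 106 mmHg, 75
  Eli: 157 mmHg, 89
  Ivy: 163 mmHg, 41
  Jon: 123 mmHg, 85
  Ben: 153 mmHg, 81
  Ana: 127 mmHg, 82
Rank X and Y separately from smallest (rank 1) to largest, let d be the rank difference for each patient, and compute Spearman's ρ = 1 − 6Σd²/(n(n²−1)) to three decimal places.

Ranks of variable 1: 4, 1, 6, 7, 2, 5, 3
Ranks of variable 2: 2, 3, 7, 1, 6, 4, 5
d = r₁ − r₂: 2, -2, -1, 6, -4, 1, -2
d²: 4, 4, 1, 36, 16, 1, 4; Σd² = 66
ρ = 1 − 6·66/(7·48) = 1 − 396/336 = -0.179

-0.179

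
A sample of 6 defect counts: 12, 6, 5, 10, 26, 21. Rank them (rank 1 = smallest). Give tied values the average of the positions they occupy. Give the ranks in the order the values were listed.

Sorted (ascending): 5, 6, 10, 12, 21, 26
No ties — each value takes its position as its rank.

4, 2, 1, 3, 6, 5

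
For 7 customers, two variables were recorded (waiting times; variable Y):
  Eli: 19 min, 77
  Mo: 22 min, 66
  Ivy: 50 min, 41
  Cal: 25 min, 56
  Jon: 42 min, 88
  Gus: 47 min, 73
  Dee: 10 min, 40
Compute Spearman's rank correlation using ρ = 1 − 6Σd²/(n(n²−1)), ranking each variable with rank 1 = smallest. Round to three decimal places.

0.143

Ranks of variable 1: 2, 3, 7, 4, 5, 6, 1
Ranks of variable 2: 6, 4, 2, 3, 7, 5, 1
d = r₁ − r₂: -4, -1, 5, 1, -2, 1, 0
d²: 16, 1, 25, 1, 4, 1, 0; Σd² = 48
ρ = 1 − 6·48/(7·48) = 1 − 288/336 = 0.143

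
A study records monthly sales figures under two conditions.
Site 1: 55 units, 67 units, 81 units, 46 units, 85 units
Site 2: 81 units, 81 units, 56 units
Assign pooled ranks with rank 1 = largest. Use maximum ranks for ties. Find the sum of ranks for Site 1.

Sorted (descending): 85, 81, 81, 81, 67, 56, 55, 46
The 3 values of 81 occupy positions 2–4 → each gets rank 4.
Site 1 values → pooled ranks: 55→7, 67→5, 81→4, 46→8, 85→1
Rank sum = 7 + 5 + 4 + 8 + 1 = 25

25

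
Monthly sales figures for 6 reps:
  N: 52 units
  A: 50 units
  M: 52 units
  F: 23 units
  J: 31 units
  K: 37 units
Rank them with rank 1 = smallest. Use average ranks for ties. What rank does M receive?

Sorted (ascending): 23, 31, 37, 50, 52, 52
The 2 values of 52 occupy positions 5–6 → average rank (5+6)/2 = 5.5.
M has value 52 units → rank 5.5.

5.5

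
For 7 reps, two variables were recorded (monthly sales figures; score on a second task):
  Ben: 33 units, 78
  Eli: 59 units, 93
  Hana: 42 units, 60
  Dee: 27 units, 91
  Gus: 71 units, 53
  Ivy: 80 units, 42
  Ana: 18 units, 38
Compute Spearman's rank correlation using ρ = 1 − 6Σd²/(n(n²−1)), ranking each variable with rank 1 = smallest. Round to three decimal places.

Ranks of variable 1: 3, 5, 4, 2, 6, 7, 1
Ranks of variable 2: 5, 7, 4, 6, 3, 2, 1
d = r₁ − r₂: -2, -2, 0, -4, 3, 5, 0
d²: 4, 4, 0, 16, 9, 25, 0; Σd² = 58
ρ = 1 − 6·58/(7·48) = 1 − 348/336 = -0.036

-0.036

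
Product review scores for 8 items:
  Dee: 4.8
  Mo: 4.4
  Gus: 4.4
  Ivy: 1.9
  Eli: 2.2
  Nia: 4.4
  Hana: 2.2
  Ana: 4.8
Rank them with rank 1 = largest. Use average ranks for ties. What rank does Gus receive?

4

Sorted (descending): 4.8, 4.8, 4.4, 4.4, 4.4, 2.2, 2.2, 1.9
The 2 values of 4.8 occupy positions 1–2 → average rank (1+2)/2 = 1.5.
The 3 values of 4.4 occupy positions 3–5 → average rank 4.
The 2 values of 2.2 occupy positions 6–7 → average rank (6+7)/2 = 6.5.
Gus has value 4.4 → rank 4.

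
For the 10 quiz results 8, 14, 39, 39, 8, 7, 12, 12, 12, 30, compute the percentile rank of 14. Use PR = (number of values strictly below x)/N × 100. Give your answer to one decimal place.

60.0

N = 10.
Strictly below 14: 6. Equal to 14: 1.
PR = 6/10 × 100 = 60.0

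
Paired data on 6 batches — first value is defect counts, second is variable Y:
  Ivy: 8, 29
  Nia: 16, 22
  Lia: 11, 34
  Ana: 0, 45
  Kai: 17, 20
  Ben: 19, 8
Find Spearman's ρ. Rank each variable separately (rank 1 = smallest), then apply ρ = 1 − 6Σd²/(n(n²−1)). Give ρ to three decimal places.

-0.943

Ranks of variable 1: 2, 4, 3, 1, 5, 6
Ranks of variable 2: 4, 3, 5, 6, 2, 1
d = r₁ − r₂: -2, 1, -2, -5, 3, 5
d²: 4, 1, 4, 25, 9, 25; Σd² = 68
ρ = 1 − 6·68/(6·35) = 1 − 408/210 = -0.943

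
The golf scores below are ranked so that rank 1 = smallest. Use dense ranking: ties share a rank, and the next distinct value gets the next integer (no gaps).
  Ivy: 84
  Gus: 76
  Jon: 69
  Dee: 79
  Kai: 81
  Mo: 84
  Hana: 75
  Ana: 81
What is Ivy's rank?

Sorted (ascending): 69, 75, 76, 79, 81, 81, 84, 84
The 2 values of 81 share dense rank 5.
The 2 values of 84 share dense rank 6.
Remaining distinct values take the next consecutive integers.
Ivy has value 84 → rank 6.

6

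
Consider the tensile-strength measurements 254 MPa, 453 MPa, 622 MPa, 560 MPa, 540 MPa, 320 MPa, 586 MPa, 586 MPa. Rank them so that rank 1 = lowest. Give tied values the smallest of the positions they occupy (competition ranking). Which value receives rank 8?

Sorted (ascending): 254, 320, 453, 540, 560, 586, 586, 622
The 2 values of 586 occupy positions 6–7 → each gets rank 6.
Rank 8 → value 622.

622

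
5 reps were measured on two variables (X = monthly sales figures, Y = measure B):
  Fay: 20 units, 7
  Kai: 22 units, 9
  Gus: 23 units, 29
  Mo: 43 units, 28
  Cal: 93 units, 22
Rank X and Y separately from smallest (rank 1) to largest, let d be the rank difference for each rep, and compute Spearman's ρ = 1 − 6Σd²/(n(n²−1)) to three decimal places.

Ranks of variable 1: 1, 2, 3, 4, 5
Ranks of variable 2: 1, 2, 5, 4, 3
d = r₁ − r₂: 0, 0, -2, 0, 2
d²: 0, 0, 4, 0, 4; Σd² = 8
ρ = 1 − 6·8/(5·24) = 1 − 48/120 = 0.600

0.600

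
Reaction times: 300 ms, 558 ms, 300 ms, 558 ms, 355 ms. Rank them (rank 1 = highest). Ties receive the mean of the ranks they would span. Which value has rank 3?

Sorted (descending): 558, 558, 355, 300, 300
The 2 values of 558 occupy positions 1–2 → average rank (1+2)/2 = 1.5.
The 2 values of 300 occupy positions 4–5 → average rank (4+5)/2 = 4.5.
Rank 3 → value 355.

355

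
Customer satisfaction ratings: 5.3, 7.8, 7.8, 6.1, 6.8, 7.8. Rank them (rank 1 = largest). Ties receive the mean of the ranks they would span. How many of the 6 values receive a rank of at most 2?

3

Sorted (descending): 7.8, 7.8, 7.8, 6.8, 6.1, 5.3
The 3 values of 7.8 occupy positions 1–3 → average rank 2.
Ranks ≤ 2: {2, 2, 2} → 3 values.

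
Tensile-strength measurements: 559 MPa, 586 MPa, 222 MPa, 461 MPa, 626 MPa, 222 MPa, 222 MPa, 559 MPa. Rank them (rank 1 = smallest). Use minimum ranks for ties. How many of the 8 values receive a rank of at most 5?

Sorted (ascending): 222, 222, 222, 461, 559, 559, 586, 626
The 3 values of 222 occupy positions 1–3 → each gets rank 1.
The 2 values of 559 occupy positions 5–6 → each gets rank 5.
Ranks ≤ 5: {1, 1, 1, 4, 5, 5} → 6 values.

6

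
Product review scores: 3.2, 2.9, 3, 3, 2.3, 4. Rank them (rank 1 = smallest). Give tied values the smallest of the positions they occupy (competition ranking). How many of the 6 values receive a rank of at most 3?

Sorted (ascending): 2.3, 2.9, 3, 3, 3.2, 4
The 2 values of 3 occupy positions 3–4 → each gets rank 3.
Ranks ≤ 3: {1, 2, 3, 3} → 4 values.

4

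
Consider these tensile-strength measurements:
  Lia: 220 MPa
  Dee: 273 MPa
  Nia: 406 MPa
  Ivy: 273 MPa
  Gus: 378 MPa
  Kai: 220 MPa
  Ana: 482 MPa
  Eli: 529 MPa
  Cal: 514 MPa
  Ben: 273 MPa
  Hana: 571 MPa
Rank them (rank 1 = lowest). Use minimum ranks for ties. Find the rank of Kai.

Sorted (ascending): 220, 220, 273, 273, 273, 378, 406, 482, 514, 529, 571
The 2 values of 220 occupy positions 1–2 → each gets rank 1.
The 3 values of 273 occupy positions 3–5 → each gets rank 3.
Kai has value 220 MPa → rank 1.

1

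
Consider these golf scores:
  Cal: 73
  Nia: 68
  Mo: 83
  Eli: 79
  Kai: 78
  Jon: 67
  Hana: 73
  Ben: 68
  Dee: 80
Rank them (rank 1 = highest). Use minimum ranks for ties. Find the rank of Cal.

5

Sorted (descending): 83, 80, 79, 78, 73, 73, 68, 68, 67
The 2 values of 73 occupy positions 5–6 → each gets rank 5.
The 2 values of 68 occupy positions 7–8 → each gets rank 7.
Cal has value 73 → rank 5.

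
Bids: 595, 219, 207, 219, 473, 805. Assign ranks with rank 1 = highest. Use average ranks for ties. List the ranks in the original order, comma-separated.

Sorted (descending): 805, 595, 473, 219, 219, 207
The 2 values of 219 occupy positions 4–5 → average rank (4+5)/2 = 4.5.

2, 4.5, 6, 4.5, 3, 1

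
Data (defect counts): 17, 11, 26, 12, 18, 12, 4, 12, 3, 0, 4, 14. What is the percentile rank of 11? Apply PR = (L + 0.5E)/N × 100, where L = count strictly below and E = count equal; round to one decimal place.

N = 12.
Strictly below 11: 4. Equal to 11: 1.
PR = (4 + 0.5·1)/12 × 100 = 37.5

37.5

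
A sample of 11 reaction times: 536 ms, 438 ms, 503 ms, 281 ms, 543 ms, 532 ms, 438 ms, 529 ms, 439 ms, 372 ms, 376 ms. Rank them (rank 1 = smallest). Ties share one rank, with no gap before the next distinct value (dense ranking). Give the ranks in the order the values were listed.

Sorted (ascending): 281, 372, 376, 438, 438, 439, 503, 529, 532, 536, 543
The 2 values of 438 share dense rank 4.
Remaining distinct values take the next consecutive integers.

9, 4, 6, 1, 10, 8, 4, 7, 5, 2, 3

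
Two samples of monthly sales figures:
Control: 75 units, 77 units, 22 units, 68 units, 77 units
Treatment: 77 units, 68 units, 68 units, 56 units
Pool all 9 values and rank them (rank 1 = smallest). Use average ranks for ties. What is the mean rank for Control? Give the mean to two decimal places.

5.40

Sorted (ascending): 22, 56, 68, 68, 68, 75, 77, 77, 77
The 3 values of 68 occupy positions 3–5 → average rank 4.
The 3 values of 77 occupy positions 7–9 → average rank 8.
Control values → pooled ranks: 75→6, 77→8, 22→1, 68→4, 77→8
Mean rank = (6 + 8 + 1 + 4 + 8) / 5 = 5.40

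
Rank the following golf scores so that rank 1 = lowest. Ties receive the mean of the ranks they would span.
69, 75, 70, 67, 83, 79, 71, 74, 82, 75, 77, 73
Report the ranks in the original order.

Sorted (ascending): 67, 69, 70, 71, 73, 74, 75, 75, 77, 79, 82, 83
The 2 values of 75 occupy positions 7–8 → average rank (7+8)/2 = 7.5.

2, 7.5, 3, 1, 12, 10, 4, 6, 11, 7.5, 9, 5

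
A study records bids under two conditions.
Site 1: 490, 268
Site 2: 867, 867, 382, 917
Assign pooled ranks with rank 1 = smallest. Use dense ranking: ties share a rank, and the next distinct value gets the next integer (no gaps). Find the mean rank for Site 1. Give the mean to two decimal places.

2.00

Sorted (ascending): 268, 382, 490, 867, 867, 917
The 2 values of 867 share dense rank 4.
Remaining distinct values take the next consecutive integers.
Site 1 values → pooled ranks: 490→3, 268→1
Mean rank = (3 + 1) / 2 = 2.00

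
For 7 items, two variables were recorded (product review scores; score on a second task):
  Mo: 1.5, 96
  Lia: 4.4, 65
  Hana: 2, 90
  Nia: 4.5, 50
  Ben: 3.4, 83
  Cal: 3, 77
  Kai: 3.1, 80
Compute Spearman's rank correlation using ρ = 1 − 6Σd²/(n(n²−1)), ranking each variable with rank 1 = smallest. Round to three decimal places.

-0.857

Ranks of variable 1: 1, 6, 2, 7, 5, 3, 4
Ranks of variable 2: 7, 2, 6, 1, 5, 3, 4
d = r₁ − r₂: -6, 4, -4, 6, 0, 0, 0
d²: 36, 16, 16, 36, 0, 0, 0; Σd² = 104
ρ = 1 − 6·104/(7·48) = 1 − 624/336 = -0.857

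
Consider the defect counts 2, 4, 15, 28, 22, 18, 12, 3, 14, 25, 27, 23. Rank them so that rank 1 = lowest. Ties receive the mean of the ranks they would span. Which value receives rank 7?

18

Sorted (ascending): 2, 3, 4, 12, 14, 15, 18, 22, 23, 25, 27, 28
No ties — each value takes its position as its rank.
Rank 7 → value 18.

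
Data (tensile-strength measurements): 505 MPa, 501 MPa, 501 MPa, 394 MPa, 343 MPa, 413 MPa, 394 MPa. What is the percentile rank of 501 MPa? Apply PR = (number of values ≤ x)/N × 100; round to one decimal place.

N = 7.
Strictly below 501: 4. Equal to 501: 2.
PR = 6/7 × 100 = 85.7

85.7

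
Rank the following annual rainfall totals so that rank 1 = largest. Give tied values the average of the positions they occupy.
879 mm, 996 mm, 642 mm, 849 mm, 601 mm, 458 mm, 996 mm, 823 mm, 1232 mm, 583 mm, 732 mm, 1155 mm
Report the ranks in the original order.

5, 3.5, 9, 6, 10, 12, 3.5, 7, 1, 11, 8, 2

Sorted (descending): 1232, 1155, 996, 996, 879, 849, 823, 732, 642, 601, 583, 458
The 2 values of 996 occupy positions 3–4 → average rank (3+4)/2 = 3.5.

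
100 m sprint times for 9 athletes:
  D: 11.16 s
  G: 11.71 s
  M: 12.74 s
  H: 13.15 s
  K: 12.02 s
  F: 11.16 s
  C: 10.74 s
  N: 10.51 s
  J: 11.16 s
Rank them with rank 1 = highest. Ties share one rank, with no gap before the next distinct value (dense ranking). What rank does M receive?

Sorted (descending): 13.15, 12.74, 12.02, 11.71, 11.16, 11.16, 11.16, 10.74, 10.51
The 3 values of 11.16 share dense rank 5.
Remaining distinct values take the next consecutive integers.
M has value 12.74 s → rank 2.

2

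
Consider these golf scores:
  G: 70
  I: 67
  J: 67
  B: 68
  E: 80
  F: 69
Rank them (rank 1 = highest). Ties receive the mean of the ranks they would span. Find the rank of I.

Sorted (descending): 80, 70, 69, 68, 67, 67
The 2 values of 67 occupy positions 5–6 → average rank (5+6)/2 = 5.5.
I has value 67 → rank 5.5.

5.5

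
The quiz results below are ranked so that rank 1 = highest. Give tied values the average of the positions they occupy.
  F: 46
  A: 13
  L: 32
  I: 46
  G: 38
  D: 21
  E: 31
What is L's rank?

Sorted (descending): 46, 46, 38, 32, 31, 21, 13
The 2 values of 46 occupy positions 1–2 → average rank (1+2)/2 = 1.5.
L has value 32 → rank 4.

4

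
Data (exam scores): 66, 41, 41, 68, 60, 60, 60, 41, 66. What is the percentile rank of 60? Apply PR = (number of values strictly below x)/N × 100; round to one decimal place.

33.3

N = 9.
Strictly below 60: 3. Equal to 60: 3.
PR = 3/9 × 100 = 33.3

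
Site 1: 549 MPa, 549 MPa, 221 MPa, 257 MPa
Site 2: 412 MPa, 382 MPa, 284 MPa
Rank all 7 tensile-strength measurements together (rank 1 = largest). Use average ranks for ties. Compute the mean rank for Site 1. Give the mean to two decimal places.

4.00

Sorted (descending): 549, 549, 412, 382, 284, 257, 221
The 2 values of 549 occupy positions 1–2 → average rank (1+2)/2 = 1.5.
Site 1 values → pooled ranks: 549→1.5, 549→1.5, 221→7, 257→6
Mean rank = (1.5 + 1.5 + 7 + 6) / 4 = 4.00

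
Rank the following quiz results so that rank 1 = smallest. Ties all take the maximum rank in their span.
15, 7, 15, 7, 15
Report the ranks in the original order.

5, 2, 5, 2, 5

Sorted (ascending): 7, 7, 15, 15, 15
The 2 values of 7 occupy positions 1–2 → each gets rank 2.
The 3 values of 15 occupy positions 3–5 → each gets rank 5.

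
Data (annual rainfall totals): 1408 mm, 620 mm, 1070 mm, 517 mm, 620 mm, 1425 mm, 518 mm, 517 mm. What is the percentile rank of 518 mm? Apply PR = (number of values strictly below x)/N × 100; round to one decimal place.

N = 8.
Strictly below 518: 2. Equal to 518: 1.
PR = 2/8 × 100 = 25.0

25.0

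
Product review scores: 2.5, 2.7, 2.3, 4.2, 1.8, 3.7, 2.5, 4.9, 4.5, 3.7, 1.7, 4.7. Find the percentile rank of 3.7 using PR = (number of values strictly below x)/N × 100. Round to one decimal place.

N = 12.
Strictly below 3.7: 6. Equal to 3.7: 2.
PR = 6/12 × 100 = 50.0

50.0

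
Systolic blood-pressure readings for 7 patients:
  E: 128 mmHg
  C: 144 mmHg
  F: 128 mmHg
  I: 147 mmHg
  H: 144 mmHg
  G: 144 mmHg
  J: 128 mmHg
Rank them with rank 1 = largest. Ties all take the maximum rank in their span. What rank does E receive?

7

Sorted (descending): 147, 144, 144, 144, 128, 128, 128
The 3 values of 144 occupy positions 2–4 → each gets rank 4.
The 3 values of 128 occupy positions 5–7 → each gets rank 7.
E has value 128 mmHg → rank 7.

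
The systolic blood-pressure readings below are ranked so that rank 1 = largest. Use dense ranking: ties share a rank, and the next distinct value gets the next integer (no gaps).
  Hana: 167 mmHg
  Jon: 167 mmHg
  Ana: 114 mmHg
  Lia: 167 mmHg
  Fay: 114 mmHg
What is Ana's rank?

Sorted (descending): 167, 167, 167, 114, 114
The 3 values of 167 share dense rank 1.
The 2 values of 114 share dense rank 2.
Ana has value 114 mmHg → rank 2.

2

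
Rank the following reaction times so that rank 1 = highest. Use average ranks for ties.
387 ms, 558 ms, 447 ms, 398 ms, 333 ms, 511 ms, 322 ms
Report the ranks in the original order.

5, 1, 3, 4, 6, 2, 7

Sorted (descending): 558, 511, 447, 398, 387, 333, 322
No ties — each value takes its position as its rank.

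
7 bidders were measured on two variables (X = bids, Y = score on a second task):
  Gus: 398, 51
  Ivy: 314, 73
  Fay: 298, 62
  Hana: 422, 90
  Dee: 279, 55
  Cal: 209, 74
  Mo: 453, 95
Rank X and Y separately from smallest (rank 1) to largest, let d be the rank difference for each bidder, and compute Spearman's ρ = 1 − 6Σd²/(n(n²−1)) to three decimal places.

Ranks of variable 1: 5, 4, 3, 6, 2, 1, 7
Ranks of variable 2: 1, 4, 3, 6, 2, 5, 7
d = r₁ − r₂: 4, 0, 0, 0, 0, -4, 0
d²: 16, 0, 0, 0, 0, 16, 0; Σd² = 32
ρ = 1 − 6·32/(7·48) = 1 − 192/336 = 0.429

0.429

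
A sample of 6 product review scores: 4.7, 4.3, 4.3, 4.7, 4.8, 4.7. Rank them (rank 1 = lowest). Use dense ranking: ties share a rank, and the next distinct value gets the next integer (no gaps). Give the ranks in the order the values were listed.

Sorted (ascending): 4.3, 4.3, 4.7, 4.7, 4.7, 4.8
The 2 values of 4.3 share dense rank 1.
The 3 values of 4.7 share dense rank 2.
Remaining distinct values take the next consecutive integers.

2, 1, 1, 2, 3, 2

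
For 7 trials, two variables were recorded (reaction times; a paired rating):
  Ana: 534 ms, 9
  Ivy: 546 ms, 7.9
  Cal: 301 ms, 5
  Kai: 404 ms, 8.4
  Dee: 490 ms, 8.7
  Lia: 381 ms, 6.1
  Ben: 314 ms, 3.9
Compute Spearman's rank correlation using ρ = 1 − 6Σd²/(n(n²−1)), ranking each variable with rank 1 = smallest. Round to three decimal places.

Ranks of variable 1: 6, 7, 1, 4, 5, 3, 2
Ranks of variable 2: 7, 4, 2, 5, 6, 3, 1
d = r₁ − r₂: -1, 3, -1, -1, -1, 0, 1
d²: 1, 9, 1, 1, 1, 0, 1; Σd² = 14
ρ = 1 − 6·14/(7·48) = 1 − 84/336 = 0.750

0.750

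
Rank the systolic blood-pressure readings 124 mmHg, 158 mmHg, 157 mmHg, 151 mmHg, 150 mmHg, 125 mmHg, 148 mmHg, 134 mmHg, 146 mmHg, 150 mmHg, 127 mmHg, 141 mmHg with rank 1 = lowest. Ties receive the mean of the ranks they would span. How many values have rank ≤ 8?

7

Sorted (ascending): 124, 125, 127, 134, 141, 146, 148, 150, 150, 151, 157, 158
The 2 values of 150 occupy positions 8–9 → average rank (8+9)/2 = 8.5.
Ranks ≤ 8: {1, 2, 3, 4, 5, 6, 7} → 7 values.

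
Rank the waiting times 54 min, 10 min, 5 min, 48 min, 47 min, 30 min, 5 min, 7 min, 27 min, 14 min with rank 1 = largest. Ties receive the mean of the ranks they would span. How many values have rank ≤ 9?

Sorted (descending): 54, 48, 47, 30, 27, 14, 10, 7, 5, 5
The 2 values of 5 occupy positions 9–10 → average rank (9+10)/2 = 9.5.
Ranks ≤ 9: {1, 2, 3, 4, 5, 6, 7, 8} → 8 values.

8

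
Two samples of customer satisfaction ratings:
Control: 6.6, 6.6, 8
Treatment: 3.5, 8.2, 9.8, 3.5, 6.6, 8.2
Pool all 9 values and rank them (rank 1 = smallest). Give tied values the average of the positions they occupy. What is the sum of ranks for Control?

14

Sorted (ascending): 3.5, 3.5, 6.6, 6.6, 6.6, 8, 8.2, 8.2, 9.8
The 2 values of 3.5 occupy positions 1–2 → average rank (1+2)/2 = 1.5.
The 3 values of 6.6 occupy positions 3–5 → average rank 4.
The 2 values of 8.2 occupy positions 7–8 → average rank (7+8)/2 = 7.5.
Control values → pooled ranks: 6.6→4, 6.6→4, 8→6
Rank sum = 4 + 4 + 6 = 14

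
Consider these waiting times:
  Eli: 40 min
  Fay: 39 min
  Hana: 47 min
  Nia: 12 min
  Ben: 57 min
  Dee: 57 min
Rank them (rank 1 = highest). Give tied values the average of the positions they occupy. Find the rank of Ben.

Sorted (descending): 57, 57, 47, 40, 39, 12
The 2 values of 57 occupy positions 1–2 → average rank (1+2)/2 = 1.5.
Ben has value 57 min → rank 1.5.

1.5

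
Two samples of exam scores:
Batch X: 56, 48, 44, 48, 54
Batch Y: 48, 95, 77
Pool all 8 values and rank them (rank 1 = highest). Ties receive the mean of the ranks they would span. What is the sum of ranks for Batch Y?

9

Sorted (descending): 95, 77, 56, 54, 48, 48, 48, 44
The 3 values of 48 occupy positions 5–7 → average rank 6.
Batch Y values → pooled ranks: 48→6, 95→1, 77→2
Rank sum = 6 + 1 + 2 = 9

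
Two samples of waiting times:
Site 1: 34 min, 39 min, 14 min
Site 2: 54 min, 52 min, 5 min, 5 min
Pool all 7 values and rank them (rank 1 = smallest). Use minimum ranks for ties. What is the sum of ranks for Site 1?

Sorted (ascending): 5, 5, 14, 34, 39, 52, 54
The 2 values of 5 occupy positions 1–2 → each gets rank 1.
Site 1 values → pooled ranks: 34→4, 39→5, 14→3
Rank sum = 4 + 5 + 3 = 12

12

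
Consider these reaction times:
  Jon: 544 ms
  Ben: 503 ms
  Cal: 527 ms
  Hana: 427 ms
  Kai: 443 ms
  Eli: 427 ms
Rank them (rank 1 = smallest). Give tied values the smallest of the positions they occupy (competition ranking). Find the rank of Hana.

Sorted (ascending): 427, 427, 443, 503, 527, 544
The 2 values of 427 occupy positions 1–2 → each gets rank 1.
Hana has value 427 ms → rank 1.

1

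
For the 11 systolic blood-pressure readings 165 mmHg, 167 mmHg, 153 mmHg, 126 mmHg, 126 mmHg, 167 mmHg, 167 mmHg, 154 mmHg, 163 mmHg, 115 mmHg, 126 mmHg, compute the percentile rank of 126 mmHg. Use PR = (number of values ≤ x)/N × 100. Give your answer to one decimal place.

36.4

N = 11.
Strictly below 126: 1. Equal to 126: 3.
PR = 4/11 × 100 = 36.4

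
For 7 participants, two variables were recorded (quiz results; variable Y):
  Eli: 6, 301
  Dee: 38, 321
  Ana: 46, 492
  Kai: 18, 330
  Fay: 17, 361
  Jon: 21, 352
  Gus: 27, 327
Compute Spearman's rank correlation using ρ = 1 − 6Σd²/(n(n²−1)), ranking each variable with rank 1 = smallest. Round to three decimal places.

Ranks of variable 1: 1, 6, 7, 3, 2, 4, 5
Ranks of variable 2: 1, 2, 7, 4, 6, 5, 3
d = r₁ − r₂: 0, 4, 0, -1, -4, -1, 2
d²: 0, 16, 0, 1, 16, 1, 4; Σd² = 38
ρ = 1 − 6·38/(7·48) = 1 − 228/336 = 0.321

0.321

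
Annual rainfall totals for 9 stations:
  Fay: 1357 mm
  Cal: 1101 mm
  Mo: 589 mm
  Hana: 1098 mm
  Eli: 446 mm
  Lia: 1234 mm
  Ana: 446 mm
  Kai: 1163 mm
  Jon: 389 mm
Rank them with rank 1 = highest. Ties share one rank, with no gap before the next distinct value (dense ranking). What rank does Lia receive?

2

Sorted (descending): 1357, 1234, 1163, 1101, 1098, 589, 446, 446, 389
The 2 values of 446 share dense rank 7.
Remaining distinct values take the next consecutive integers.
Lia has value 1234 mm → rank 2.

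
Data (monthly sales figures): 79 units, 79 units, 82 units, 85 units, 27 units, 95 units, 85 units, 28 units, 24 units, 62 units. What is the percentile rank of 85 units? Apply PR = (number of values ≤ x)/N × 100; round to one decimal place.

90.0

N = 10.
Strictly below 85: 7. Equal to 85: 2.
PR = 9/10 × 100 = 90.0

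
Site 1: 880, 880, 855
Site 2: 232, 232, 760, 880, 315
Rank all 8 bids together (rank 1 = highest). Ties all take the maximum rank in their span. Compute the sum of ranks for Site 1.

10

Sorted (descending): 880, 880, 880, 855, 760, 315, 232, 232
The 3 values of 880 occupy positions 1–3 → each gets rank 3.
The 2 values of 232 occupy positions 7–8 → each gets rank 8.
Site 1 values → pooled ranks: 880→3, 880→3, 855→4
Rank sum = 3 + 3 + 4 = 10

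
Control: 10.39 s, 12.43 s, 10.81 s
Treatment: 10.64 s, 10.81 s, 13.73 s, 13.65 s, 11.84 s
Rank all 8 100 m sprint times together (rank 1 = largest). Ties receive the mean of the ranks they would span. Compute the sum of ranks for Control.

16.5

Sorted (descending): 13.73, 13.65, 12.43, 11.84, 10.81, 10.81, 10.64, 10.39
The 2 values of 10.81 occupy positions 5–6 → average rank (5+6)/2 = 5.5.
Control values → pooled ranks: 10.39→8, 12.43→3, 10.81→5.5
Rank sum = 8 + 3 + 5.5 = 16.5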